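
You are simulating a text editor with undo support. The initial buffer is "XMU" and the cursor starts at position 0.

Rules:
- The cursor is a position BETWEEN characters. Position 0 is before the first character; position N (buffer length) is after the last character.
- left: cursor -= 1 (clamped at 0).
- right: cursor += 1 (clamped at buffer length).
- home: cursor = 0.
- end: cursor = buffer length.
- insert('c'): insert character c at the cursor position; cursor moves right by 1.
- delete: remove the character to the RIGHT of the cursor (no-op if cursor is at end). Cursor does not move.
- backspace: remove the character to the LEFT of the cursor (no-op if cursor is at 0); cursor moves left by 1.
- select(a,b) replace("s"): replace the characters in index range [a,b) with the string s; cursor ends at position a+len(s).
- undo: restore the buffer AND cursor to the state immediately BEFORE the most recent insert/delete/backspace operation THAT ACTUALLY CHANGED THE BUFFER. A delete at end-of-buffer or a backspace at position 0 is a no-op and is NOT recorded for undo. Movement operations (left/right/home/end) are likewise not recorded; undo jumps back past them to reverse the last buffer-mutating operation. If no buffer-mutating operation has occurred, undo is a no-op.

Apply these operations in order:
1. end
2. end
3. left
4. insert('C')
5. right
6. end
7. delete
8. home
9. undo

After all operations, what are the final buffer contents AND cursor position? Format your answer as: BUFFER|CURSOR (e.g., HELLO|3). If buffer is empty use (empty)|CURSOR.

After op 1 (end): buf='XMU' cursor=3
After op 2 (end): buf='XMU' cursor=3
After op 3 (left): buf='XMU' cursor=2
After op 4 (insert('C')): buf='XMCU' cursor=3
After op 5 (right): buf='XMCU' cursor=4
After op 6 (end): buf='XMCU' cursor=4
After op 7 (delete): buf='XMCU' cursor=4
After op 8 (home): buf='XMCU' cursor=0
After op 9 (undo): buf='XMU' cursor=2

Answer: XMU|2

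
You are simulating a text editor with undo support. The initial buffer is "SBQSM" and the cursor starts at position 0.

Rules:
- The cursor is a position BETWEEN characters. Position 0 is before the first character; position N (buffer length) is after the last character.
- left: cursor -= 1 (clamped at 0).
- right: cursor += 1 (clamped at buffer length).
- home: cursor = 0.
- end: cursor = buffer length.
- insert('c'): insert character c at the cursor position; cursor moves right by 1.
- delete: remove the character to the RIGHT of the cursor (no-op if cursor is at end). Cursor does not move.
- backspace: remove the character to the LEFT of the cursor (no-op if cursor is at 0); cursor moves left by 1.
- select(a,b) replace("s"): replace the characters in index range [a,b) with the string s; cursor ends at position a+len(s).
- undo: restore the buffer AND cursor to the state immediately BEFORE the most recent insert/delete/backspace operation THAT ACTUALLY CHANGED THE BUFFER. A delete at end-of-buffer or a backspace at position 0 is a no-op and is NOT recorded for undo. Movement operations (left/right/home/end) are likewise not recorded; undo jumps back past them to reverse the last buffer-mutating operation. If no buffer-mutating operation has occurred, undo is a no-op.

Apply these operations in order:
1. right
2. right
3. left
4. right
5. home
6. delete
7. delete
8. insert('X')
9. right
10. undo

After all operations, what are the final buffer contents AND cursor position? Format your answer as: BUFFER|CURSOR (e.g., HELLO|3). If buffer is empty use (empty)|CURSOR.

Answer: QSM|0

Derivation:
After op 1 (right): buf='SBQSM' cursor=1
After op 2 (right): buf='SBQSM' cursor=2
After op 3 (left): buf='SBQSM' cursor=1
After op 4 (right): buf='SBQSM' cursor=2
After op 5 (home): buf='SBQSM' cursor=0
After op 6 (delete): buf='BQSM' cursor=0
After op 7 (delete): buf='QSM' cursor=0
After op 8 (insert('X')): buf='XQSM' cursor=1
After op 9 (right): buf='XQSM' cursor=2
After op 10 (undo): buf='QSM' cursor=0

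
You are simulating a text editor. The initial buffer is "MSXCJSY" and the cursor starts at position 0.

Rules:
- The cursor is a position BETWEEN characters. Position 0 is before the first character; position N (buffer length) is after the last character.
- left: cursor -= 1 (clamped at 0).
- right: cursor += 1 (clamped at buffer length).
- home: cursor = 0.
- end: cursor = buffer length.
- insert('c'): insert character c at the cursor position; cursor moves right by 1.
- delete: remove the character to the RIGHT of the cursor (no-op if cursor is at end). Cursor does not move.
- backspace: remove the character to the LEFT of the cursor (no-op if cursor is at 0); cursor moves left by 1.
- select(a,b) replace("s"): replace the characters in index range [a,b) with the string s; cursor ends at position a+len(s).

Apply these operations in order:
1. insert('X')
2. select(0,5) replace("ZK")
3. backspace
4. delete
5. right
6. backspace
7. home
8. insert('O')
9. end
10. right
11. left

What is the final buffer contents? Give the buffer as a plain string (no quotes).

After op 1 (insert('X')): buf='XMSXCJSY' cursor=1
After op 2 (select(0,5) replace("ZK")): buf='ZKJSY' cursor=2
After op 3 (backspace): buf='ZJSY' cursor=1
After op 4 (delete): buf='ZSY' cursor=1
After op 5 (right): buf='ZSY' cursor=2
After op 6 (backspace): buf='ZY' cursor=1
After op 7 (home): buf='ZY' cursor=0
After op 8 (insert('O')): buf='OZY' cursor=1
After op 9 (end): buf='OZY' cursor=3
After op 10 (right): buf='OZY' cursor=3
After op 11 (left): buf='OZY' cursor=2

Answer: OZY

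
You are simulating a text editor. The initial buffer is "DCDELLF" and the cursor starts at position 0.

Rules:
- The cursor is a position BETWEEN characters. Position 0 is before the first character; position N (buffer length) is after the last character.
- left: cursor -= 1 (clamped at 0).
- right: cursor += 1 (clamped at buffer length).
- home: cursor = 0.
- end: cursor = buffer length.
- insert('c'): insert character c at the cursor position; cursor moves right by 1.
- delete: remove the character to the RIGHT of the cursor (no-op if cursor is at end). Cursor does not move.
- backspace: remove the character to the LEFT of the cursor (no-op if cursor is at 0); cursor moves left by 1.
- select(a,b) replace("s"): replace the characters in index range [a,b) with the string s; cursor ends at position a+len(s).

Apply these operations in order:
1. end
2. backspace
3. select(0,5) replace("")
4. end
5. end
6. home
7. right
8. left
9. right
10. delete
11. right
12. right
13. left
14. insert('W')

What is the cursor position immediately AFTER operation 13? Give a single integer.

Answer: 0

Derivation:
After op 1 (end): buf='DCDELLF' cursor=7
After op 2 (backspace): buf='DCDELL' cursor=6
After op 3 (select(0,5) replace("")): buf='L' cursor=0
After op 4 (end): buf='L' cursor=1
After op 5 (end): buf='L' cursor=1
After op 6 (home): buf='L' cursor=0
After op 7 (right): buf='L' cursor=1
After op 8 (left): buf='L' cursor=0
After op 9 (right): buf='L' cursor=1
After op 10 (delete): buf='L' cursor=1
After op 11 (right): buf='L' cursor=1
After op 12 (right): buf='L' cursor=1
After op 13 (left): buf='L' cursor=0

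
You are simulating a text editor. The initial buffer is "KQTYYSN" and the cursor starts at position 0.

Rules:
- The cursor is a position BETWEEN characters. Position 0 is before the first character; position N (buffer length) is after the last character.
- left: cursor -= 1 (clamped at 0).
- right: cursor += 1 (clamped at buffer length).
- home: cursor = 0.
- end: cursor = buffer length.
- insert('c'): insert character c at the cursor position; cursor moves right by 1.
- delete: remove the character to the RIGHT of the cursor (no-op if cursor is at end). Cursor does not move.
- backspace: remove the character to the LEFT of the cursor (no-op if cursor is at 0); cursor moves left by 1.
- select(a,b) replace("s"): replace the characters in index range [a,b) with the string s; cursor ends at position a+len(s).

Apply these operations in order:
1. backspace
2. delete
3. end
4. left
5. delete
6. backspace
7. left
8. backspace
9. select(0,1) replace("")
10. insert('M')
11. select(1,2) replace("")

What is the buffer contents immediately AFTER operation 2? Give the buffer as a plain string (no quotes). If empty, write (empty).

After op 1 (backspace): buf='KQTYYSN' cursor=0
After op 2 (delete): buf='QTYYSN' cursor=0

Answer: QTYYSN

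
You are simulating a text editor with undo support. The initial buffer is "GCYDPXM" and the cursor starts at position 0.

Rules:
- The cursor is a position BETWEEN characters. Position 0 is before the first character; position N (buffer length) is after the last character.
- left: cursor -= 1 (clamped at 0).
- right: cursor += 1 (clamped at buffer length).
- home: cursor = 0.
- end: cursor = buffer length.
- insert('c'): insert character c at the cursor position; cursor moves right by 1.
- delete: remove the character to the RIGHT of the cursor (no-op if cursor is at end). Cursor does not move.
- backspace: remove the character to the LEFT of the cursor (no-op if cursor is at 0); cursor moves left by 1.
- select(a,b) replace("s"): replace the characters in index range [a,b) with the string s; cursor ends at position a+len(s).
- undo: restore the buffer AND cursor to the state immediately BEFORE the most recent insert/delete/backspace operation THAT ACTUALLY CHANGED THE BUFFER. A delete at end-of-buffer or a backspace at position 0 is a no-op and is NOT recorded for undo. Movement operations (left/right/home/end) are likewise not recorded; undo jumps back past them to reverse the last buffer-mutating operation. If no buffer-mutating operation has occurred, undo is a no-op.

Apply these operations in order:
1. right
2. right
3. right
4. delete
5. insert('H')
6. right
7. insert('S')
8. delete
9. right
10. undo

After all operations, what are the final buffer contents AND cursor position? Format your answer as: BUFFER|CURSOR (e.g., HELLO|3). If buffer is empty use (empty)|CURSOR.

Answer: GCYHPSXM|6

Derivation:
After op 1 (right): buf='GCYDPXM' cursor=1
After op 2 (right): buf='GCYDPXM' cursor=2
After op 3 (right): buf='GCYDPXM' cursor=3
After op 4 (delete): buf='GCYPXM' cursor=3
After op 5 (insert('H')): buf='GCYHPXM' cursor=4
After op 6 (right): buf='GCYHPXM' cursor=5
After op 7 (insert('S')): buf='GCYHPSXM' cursor=6
After op 8 (delete): buf='GCYHPSM' cursor=6
After op 9 (right): buf='GCYHPSM' cursor=7
After op 10 (undo): buf='GCYHPSXM' cursor=6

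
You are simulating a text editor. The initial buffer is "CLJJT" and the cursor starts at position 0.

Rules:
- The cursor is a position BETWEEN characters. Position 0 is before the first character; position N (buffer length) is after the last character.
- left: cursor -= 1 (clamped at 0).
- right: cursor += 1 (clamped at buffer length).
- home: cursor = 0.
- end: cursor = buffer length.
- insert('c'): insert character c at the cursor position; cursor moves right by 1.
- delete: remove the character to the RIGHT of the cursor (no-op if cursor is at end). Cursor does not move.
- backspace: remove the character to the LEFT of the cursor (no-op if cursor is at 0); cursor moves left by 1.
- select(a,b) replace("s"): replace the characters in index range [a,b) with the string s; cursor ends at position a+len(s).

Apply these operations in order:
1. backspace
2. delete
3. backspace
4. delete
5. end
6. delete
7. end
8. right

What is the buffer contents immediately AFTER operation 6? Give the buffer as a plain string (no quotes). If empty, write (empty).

After op 1 (backspace): buf='CLJJT' cursor=0
After op 2 (delete): buf='LJJT' cursor=0
After op 3 (backspace): buf='LJJT' cursor=0
After op 4 (delete): buf='JJT' cursor=0
After op 5 (end): buf='JJT' cursor=3
After op 6 (delete): buf='JJT' cursor=3

Answer: JJT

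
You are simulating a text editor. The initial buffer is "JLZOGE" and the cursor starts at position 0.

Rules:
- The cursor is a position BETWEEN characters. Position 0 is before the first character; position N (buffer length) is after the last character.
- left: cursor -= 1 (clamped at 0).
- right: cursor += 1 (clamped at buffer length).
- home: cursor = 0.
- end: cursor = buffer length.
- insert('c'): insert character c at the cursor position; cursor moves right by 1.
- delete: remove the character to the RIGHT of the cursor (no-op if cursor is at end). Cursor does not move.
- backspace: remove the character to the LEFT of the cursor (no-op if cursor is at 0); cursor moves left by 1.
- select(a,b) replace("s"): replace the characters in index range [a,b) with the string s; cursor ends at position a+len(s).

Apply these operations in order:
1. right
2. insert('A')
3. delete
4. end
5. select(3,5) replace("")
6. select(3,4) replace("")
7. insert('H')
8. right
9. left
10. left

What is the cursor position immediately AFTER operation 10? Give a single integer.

Answer: 2

Derivation:
After op 1 (right): buf='JLZOGE' cursor=1
After op 2 (insert('A')): buf='JALZOGE' cursor=2
After op 3 (delete): buf='JAZOGE' cursor=2
After op 4 (end): buf='JAZOGE' cursor=6
After op 5 (select(3,5) replace("")): buf='JAZE' cursor=3
After op 6 (select(3,4) replace("")): buf='JAZ' cursor=3
After op 7 (insert('H')): buf='JAZH' cursor=4
After op 8 (right): buf='JAZH' cursor=4
After op 9 (left): buf='JAZH' cursor=3
After op 10 (left): buf='JAZH' cursor=2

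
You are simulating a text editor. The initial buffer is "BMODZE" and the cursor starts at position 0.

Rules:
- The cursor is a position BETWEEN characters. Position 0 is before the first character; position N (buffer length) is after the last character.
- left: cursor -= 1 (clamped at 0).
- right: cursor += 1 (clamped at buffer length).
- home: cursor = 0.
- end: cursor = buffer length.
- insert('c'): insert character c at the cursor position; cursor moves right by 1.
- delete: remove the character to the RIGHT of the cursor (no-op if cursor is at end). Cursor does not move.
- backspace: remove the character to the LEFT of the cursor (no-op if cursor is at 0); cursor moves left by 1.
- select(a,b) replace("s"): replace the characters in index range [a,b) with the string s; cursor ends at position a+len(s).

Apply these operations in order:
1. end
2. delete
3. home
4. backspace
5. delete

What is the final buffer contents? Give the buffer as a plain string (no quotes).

After op 1 (end): buf='BMODZE' cursor=6
After op 2 (delete): buf='BMODZE' cursor=6
After op 3 (home): buf='BMODZE' cursor=0
After op 4 (backspace): buf='BMODZE' cursor=0
After op 5 (delete): buf='MODZE' cursor=0

Answer: MODZE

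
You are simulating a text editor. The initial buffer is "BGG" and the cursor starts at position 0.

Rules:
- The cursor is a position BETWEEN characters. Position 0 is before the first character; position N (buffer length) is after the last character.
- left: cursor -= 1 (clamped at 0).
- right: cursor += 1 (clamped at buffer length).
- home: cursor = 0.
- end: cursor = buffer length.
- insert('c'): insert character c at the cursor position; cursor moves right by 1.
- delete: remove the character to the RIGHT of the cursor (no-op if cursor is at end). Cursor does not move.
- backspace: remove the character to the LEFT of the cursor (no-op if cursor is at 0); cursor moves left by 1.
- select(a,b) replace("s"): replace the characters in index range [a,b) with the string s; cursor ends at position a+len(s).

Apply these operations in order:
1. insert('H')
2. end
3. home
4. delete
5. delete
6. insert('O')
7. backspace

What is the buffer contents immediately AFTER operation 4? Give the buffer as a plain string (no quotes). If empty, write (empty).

Answer: BGG

Derivation:
After op 1 (insert('H')): buf='HBGG' cursor=1
After op 2 (end): buf='HBGG' cursor=4
After op 3 (home): buf='HBGG' cursor=0
After op 4 (delete): buf='BGG' cursor=0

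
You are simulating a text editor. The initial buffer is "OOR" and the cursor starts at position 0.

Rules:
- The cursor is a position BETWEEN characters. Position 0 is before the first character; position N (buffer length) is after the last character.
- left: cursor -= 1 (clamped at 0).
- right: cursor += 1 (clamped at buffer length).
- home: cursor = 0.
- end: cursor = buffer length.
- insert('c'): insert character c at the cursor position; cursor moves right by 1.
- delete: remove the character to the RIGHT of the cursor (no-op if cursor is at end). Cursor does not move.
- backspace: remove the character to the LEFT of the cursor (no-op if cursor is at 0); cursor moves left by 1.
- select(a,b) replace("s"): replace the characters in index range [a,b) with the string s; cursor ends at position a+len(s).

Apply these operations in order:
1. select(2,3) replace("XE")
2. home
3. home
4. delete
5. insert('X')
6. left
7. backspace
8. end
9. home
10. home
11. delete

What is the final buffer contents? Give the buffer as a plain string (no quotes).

Answer: OXE

Derivation:
After op 1 (select(2,3) replace("XE")): buf='OOXE' cursor=4
After op 2 (home): buf='OOXE' cursor=0
After op 3 (home): buf='OOXE' cursor=0
After op 4 (delete): buf='OXE' cursor=0
After op 5 (insert('X')): buf='XOXE' cursor=1
After op 6 (left): buf='XOXE' cursor=0
After op 7 (backspace): buf='XOXE' cursor=0
After op 8 (end): buf='XOXE' cursor=4
After op 9 (home): buf='XOXE' cursor=0
After op 10 (home): buf='XOXE' cursor=0
After op 11 (delete): buf='OXE' cursor=0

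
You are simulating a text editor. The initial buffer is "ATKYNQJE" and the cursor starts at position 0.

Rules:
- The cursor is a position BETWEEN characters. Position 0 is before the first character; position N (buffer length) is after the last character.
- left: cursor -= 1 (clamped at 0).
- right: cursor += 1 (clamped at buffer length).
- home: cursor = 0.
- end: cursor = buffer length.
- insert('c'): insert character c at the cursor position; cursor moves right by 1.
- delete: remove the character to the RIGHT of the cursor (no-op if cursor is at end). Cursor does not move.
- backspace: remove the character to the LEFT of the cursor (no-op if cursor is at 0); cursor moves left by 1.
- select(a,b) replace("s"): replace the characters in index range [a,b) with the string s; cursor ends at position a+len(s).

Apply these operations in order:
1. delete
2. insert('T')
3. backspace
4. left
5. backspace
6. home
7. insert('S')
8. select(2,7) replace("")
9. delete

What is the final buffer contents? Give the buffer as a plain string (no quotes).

After op 1 (delete): buf='TKYNQJE' cursor=0
After op 2 (insert('T')): buf='TTKYNQJE' cursor=1
After op 3 (backspace): buf='TKYNQJE' cursor=0
After op 4 (left): buf='TKYNQJE' cursor=0
After op 5 (backspace): buf='TKYNQJE' cursor=0
After op 6 (home): buf='TKYNQJE' cursor=0
After op 7 (insert('S')): buf='STKYNQJE' cursor=1
After op 8 (select(2,7) replace("")): buf='STE' cursor=2
After op 9 (delete): buf='ST' cursor=2

Answer: ST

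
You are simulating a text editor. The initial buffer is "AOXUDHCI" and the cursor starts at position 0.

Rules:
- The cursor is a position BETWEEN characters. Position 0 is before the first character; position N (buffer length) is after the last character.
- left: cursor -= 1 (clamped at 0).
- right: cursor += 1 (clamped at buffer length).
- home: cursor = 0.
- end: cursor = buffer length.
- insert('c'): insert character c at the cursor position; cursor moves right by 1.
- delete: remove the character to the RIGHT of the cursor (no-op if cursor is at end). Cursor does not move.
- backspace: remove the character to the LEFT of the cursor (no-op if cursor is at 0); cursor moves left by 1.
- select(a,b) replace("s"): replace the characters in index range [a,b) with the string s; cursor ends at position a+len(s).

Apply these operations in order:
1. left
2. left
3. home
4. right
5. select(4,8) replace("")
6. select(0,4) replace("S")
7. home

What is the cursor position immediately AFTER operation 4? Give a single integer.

After op 1 (left): buf='AOXUDHCI' cursor=0
After op 2 (left): buf='AOXUDHCI' cursor=0
After op 3 (home): buf='AOXUDHCI' cursor=0
After op 4 (right): buf='AOXUDHCI' cursor=1

Answer: 1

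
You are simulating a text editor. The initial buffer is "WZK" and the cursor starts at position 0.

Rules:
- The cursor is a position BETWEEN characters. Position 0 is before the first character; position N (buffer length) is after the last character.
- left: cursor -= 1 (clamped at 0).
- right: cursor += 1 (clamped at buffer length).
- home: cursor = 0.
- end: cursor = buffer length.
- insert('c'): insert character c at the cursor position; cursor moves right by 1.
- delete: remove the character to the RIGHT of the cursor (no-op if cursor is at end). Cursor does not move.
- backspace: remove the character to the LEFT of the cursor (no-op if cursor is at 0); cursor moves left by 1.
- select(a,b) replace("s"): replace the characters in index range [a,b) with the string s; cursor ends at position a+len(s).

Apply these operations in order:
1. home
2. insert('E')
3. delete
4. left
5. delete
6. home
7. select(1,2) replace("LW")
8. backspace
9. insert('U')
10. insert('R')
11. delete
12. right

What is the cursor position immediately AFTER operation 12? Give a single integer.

Answer: 4

Derivation:
After op 1 (home): buf='WZK' cursor=0
After op 2 (insert('E')): buf='EWZK' cursor=1
After op 3 (delete): buf='EZK' cursor=1
After op 4 (left): buf='EZK' cursor=0
After op 5 (delete): buf='ZK' cursor=0
After op 6 (home): buf='ZK' cursor=0
After op 7 (select(1,2) replace("LW")): buf='ZLW' cursor=3
After op 8 (backspace): buf='ZL' cursor=2
After op 9 (insert('U')): buf='ZLU' cursor=3
After op 10 (insert('R')): buf='ZLUR' cursor=4
After op 11 (delete): buf='ZLUR' cursor=4
After op 12 (right): buf='ZLUR' cursor=4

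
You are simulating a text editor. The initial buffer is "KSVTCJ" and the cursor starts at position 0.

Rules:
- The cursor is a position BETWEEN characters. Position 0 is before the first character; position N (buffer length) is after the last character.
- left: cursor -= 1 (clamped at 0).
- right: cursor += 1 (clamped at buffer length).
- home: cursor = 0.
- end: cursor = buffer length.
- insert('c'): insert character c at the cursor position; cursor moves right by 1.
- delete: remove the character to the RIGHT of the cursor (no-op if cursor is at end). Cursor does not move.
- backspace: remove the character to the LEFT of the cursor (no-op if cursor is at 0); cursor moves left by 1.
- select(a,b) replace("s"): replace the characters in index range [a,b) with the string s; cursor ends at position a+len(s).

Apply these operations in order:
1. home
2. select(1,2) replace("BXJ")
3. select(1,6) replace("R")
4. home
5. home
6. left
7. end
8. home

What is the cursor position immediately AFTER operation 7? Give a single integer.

After op 1 (home): buf='KSVTCJ' cursor=0
After op 2 (select(1,2) replace("BXJ")): buf='KBXJVTCJ' cursor=4
After op 3 (select(1,6) replace("R")): buf='KRCJ' cursor=2
After op 4 (home): buf='KRCJ' cursor=0
After op 5 (home): buf='KRCJ' cursor=0
After op 6 (left): buf='KRCJ' cursor=0
After op 7 (end): buf='KRCJ' cursor=4

Answer: 4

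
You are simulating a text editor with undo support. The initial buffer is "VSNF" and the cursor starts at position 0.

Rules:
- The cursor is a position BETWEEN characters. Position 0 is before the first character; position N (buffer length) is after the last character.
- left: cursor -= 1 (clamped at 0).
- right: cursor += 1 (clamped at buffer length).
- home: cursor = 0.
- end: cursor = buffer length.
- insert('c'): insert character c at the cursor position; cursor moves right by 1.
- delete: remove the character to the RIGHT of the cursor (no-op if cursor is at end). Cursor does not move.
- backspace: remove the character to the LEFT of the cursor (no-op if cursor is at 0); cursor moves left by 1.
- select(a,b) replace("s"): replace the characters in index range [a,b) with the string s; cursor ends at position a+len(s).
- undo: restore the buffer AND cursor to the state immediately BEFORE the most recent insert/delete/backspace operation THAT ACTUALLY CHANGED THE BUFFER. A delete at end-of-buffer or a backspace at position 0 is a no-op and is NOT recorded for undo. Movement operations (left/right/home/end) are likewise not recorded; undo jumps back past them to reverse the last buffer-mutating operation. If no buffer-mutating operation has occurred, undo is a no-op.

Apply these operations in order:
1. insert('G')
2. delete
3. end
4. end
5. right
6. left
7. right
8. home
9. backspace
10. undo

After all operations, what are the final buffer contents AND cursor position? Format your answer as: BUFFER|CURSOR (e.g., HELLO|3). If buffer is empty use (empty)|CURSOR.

Answer: GVSNF|1

Derivation:
After op 1 (insert('G')): buf='GVSNF' cursor=1
After op 2 (delete): buf='GSNF' cursor=1
After op 3 (end): buf='GSNF' cursor=4
After op 4 (end): buf='GSNF' cursor=4
After op 5 (right): buf='GSNF' cursor=4
After op 6 (left): buf='GSNF' cursor=3
After op 7 (right): buf='GSNF' cursor=4
After op 8 (home): buf='GSNF' cursor=0
After op 9 (backspace): buf='GSNF' cursor=0
After op 10 (undo): buf='GVSNF' cursor=1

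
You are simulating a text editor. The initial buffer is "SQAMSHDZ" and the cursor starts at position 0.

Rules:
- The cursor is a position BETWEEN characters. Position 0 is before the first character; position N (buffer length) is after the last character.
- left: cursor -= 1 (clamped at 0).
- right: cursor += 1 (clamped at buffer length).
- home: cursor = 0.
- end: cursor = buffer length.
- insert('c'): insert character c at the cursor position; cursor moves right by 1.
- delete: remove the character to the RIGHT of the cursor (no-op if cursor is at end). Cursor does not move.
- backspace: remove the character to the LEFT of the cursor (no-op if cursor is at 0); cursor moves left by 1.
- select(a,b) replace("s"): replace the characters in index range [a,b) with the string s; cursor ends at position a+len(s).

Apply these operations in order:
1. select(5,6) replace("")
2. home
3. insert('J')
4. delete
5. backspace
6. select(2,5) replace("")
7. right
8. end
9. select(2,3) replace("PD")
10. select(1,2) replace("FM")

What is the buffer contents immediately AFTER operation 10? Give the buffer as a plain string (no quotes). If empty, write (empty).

Answer: QFMPD

Derivation:
After op 1 (select(5,6) replace("")): buf='SQAMSDZ' cursor=5
After op 2 (home): buf='SQAMSDZ' cursor=0
After op 3 (insert('J')): buf='JSQAMSDZ' cursor=1
After op 4 (delete): buf='JQAMSDZ' cursor=1
After op 5 (backspace): buf='QAMSDZ' cursor=0
After op 6 (select(2,5) replace("")): buf='QAZ' cursor=2
After op 7 (right): buf='QAZ' cursor=3
After op 8 (end): buf='QAZ' cursor=3
After op 9 (select(2,3) replace("PD")): buf='QAPD' cursor=4
After op 10 (select(1,2) replace("FM")): buf='QFMPD' cursor=3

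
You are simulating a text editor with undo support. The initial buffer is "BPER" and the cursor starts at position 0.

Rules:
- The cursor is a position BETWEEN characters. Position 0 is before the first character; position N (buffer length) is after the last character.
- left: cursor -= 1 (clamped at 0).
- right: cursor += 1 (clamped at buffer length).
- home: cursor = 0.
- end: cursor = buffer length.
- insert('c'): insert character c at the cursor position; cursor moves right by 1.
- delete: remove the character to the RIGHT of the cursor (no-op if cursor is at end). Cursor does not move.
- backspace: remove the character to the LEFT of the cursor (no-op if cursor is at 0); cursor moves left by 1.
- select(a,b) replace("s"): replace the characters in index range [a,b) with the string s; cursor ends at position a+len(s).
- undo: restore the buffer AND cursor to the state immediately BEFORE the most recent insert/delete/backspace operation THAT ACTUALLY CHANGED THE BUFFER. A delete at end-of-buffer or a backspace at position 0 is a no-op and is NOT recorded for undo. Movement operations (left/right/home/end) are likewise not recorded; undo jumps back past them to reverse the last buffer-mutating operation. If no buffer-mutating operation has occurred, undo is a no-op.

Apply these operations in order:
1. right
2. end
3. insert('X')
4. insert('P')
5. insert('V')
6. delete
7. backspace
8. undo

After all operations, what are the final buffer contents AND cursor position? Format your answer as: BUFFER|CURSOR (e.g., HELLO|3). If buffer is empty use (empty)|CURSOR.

After op 1 (right): buf='BPER' cursor=1
After op 2 (end): buf='BPER' cursor=4
After op 3 (insert('X')): buf='BPERX' cursor=5
After op 4 (insert('P')): buf='BPERXP' cursor=6
After op 5 (insert('V')): buf='BPERXPV' cursor=7
After op 6 (delete): buf='BPERXPV' cursor=7
After op 7 (backspace): buf='BPERXP' cursor=6
After op 8 (undo): buf='BPERXPV' cursor=7

Answer: BPERXPV|7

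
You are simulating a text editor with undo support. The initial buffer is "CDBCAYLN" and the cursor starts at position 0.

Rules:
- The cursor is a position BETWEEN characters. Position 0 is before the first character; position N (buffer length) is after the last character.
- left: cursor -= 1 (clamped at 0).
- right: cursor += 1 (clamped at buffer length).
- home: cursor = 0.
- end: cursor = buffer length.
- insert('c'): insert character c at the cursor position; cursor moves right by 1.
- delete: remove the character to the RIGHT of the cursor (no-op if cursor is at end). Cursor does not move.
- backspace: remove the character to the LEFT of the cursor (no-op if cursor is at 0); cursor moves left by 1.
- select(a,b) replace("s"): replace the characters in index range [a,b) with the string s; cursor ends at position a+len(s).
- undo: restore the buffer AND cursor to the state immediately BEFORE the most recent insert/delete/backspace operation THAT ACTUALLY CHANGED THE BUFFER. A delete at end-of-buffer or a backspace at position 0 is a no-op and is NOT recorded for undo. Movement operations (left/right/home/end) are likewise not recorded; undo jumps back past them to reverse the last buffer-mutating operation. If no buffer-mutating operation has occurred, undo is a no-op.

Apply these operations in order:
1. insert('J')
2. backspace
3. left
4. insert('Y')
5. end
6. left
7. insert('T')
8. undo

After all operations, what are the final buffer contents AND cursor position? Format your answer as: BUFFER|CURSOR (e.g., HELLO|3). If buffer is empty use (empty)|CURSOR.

After op 1 (insert('J')): buf='JCDBCAYLN' cursor=1
After op 2 (backspace): buf='CDBCAYLN' cursor=0
After op 3 (left): buf='CDBCAYLN' cursor=0
After op 4 (insert('Y')): buf='YCDBCAYLN' cursor=1
After op 5 (end): buf='YCDBCAYLN' cursor=9
After op 6 (left): buf='YCDBCAYLN' cursor=8
After op 7 (insert('T')): buf='YCDBCAYLTN' cursor=9
After op 8 (undo): buf='YCDBCAYLN' cursor=8

Answer: YCDBCAYLN|8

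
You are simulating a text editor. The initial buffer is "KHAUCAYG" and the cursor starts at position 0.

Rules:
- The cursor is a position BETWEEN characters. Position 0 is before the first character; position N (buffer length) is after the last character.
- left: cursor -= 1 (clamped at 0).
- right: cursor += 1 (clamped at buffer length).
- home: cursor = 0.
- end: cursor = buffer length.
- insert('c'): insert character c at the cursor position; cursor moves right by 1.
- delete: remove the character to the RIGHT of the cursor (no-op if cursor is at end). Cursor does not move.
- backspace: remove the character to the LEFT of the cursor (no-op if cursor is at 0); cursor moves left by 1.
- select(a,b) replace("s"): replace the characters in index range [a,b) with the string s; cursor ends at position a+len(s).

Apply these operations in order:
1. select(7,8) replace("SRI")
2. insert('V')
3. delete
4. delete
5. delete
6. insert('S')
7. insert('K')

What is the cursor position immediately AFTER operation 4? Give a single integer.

After op 1 (select(7,8) replace("SRI")): buf='KHAUCAYSRI' cursor=10
After op 2 (insert('V')): buf='KHAUCAYSRIV' cursor=11
After op 3 (delete): buf='KHAUCAYSRIV' cursor=11
After op 4 (delete): buf='KHAUCAYSRIV' cursor=11

Answer: 11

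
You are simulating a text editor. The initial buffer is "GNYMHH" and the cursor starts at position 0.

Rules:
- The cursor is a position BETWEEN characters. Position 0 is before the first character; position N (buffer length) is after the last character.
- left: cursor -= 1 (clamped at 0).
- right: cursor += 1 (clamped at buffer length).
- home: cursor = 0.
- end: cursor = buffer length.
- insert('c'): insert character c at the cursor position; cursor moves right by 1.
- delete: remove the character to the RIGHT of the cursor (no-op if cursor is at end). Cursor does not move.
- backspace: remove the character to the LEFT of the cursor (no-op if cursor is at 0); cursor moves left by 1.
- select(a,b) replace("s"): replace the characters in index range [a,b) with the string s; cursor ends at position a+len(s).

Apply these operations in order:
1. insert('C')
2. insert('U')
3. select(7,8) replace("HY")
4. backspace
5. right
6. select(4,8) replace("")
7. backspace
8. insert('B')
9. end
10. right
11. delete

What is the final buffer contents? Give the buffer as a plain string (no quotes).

After op 1 (insert('C')): buf='CGNYMHH' cursor=1
After op 2 (insert('U')): buf='CUGNYMHH' cursor=2
After op 3 (select(7,8) replace("HY")): buf='CUGNYMHHY' cursor=9
After op 4 (backspace): buf='CUGNYMHH' cursor=8
After op 5 (right): buf='CUGNYMHH' cursor=8
After op 6 (select(4,8) replace("")): buf='CUGN' cursor=4
After op 7 (backspace): buf='CUG' cursor=3
After op 8 (insert('B')): buf='CUGB' cursor=4
After op 9 (end): buf='CUGB' cursor=4
After op 10 (right): buf='CUGB' cursor=4
After op 11 (delete): buf='CUGB' cursor=4

Answer: CUGB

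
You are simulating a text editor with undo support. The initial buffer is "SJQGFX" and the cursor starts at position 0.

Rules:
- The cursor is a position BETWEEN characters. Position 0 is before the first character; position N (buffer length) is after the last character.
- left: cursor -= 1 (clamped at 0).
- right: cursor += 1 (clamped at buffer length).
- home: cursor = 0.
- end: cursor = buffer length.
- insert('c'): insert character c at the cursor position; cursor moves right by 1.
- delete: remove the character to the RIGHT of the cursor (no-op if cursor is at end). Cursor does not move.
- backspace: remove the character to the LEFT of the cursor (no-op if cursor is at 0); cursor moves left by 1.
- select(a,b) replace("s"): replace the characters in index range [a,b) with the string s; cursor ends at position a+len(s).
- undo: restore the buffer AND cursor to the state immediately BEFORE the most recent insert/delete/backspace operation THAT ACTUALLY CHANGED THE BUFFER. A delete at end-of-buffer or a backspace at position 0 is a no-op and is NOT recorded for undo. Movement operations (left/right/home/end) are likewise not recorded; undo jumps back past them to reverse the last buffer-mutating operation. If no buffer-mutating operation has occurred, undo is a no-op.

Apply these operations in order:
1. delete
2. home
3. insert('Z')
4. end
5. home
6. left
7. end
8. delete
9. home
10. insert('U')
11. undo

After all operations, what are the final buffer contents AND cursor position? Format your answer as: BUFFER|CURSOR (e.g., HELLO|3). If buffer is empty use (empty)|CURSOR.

Answer: ZJQGFX|0

Derivation:
After op 1 (delete): buf='JQGFX' cursor=0
After op 2 (home): buf='JQGFX' cursor=0
After op 3 (insert('Z')): buf='ZJQGFX' cursor=1
After op 4 (end): buf='ZJQGFX' cursor=6
After op 5 (home): buf='ZJQGFX' cursor=0
After op 6 (left): buf='ZJQGFX' cursor=0
After op 7 (end): buf='ZJQGFX' cursor=6
After op 8 (delete): buf='ZJQGFX' cursor=6
After op 9 (home): buf='ZJQGFX' cursor=0
After op 10 (insert('U')): buf='UZJQGFX' cursor=1
After op 11 (undo): buf='ZJQGFX' cursor=0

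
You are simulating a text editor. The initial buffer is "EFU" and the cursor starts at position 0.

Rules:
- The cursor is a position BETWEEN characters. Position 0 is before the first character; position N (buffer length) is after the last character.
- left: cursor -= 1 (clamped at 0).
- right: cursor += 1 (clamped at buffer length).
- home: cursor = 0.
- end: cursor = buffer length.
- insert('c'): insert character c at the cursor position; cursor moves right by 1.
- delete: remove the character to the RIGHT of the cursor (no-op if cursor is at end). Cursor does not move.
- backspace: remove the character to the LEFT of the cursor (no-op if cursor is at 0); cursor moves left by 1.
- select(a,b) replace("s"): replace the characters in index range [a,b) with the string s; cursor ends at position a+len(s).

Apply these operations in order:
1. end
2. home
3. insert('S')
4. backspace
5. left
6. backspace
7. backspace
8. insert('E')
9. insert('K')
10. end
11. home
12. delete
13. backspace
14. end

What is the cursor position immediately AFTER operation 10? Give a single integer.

Answer: 5

Derivation:
After op 1 (end): buf='EFU' cursor=3
After op 2 (home): buf='EFU' cursor=0
After op 3 (insert('S')): buf='SEFU' cursor=1
After op 4 (backspace): buf='EFU' cursor=0
After op 5 (left): buf='EFU' cursor=0
After op 6 (backspace): buf='EFU' cursor=0
After op 7 (backspace): buf='EFU' cursor=0
After op 8 (insert('E')): buf='EEFU' cursor=1
After op 9 (insert('K')): buf='EKEFU' cursor=2
After op 10 (end): buf='EKEFU' cursor=5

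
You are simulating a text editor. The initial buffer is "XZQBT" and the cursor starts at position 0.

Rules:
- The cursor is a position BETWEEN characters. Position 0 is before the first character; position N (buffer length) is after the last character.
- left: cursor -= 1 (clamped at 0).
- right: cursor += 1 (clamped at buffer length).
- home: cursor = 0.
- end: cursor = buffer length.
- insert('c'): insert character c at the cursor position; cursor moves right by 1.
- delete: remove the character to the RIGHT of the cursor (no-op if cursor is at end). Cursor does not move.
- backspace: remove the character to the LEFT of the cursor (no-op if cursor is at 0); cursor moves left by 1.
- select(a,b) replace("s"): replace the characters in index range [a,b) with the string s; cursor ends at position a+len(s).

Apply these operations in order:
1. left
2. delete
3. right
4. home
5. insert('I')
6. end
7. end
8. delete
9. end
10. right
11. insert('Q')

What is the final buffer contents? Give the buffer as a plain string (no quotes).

After op 1 (left): buf='XZQBT' cursor=0
After op 2 (delete): buf='ZQBT' cursor=0
After op 3 (right): buf='ZQBT' cursor=1
After op 4 (home): buf='ZQBT' cursor=0
After op 5 (insert('I')): buf='IZQBT' cursor=1
After op 6 (end): buf='IZQBT' cursor=5
After op 7 (end): buf='IZQBT' cursor=5
After op 8 (delete): buf='IZQBT' cursor=5
After op 9 (end): buf='IZQBT' cursor=5
After op 10 (right): buf='IZQBT' cursor=5
After op 11 (insert('Q')): buf='IZQBTQ' cursor=6

Answer: IZQBTQ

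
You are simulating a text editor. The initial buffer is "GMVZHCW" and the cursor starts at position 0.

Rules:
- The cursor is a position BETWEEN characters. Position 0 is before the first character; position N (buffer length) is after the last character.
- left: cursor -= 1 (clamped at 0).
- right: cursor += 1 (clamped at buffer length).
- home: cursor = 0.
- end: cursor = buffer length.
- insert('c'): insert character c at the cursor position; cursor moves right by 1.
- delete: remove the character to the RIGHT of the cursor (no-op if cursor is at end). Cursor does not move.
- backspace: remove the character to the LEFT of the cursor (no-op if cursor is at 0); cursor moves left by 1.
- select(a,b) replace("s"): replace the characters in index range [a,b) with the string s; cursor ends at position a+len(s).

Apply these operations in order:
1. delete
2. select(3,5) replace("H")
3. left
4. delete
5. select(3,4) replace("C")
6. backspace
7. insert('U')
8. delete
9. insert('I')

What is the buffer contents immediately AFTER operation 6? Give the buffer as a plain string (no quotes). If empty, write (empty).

After op 1 (delete): buf='MVZHCW' cursor=0
After op 2 (select(3,5) replace("H")): buf='MVZHW' cursor=4
After op 3 (left): buf='MVZHW' cursor=3
After op 4 (delete): buf='MVZW' cursor=3
After op 5 (select(3,4) replace("C")): buf='MVZC' cursor=4
After op 6 (backspace): buf='MVZ' cursor=3

Answer: MVZ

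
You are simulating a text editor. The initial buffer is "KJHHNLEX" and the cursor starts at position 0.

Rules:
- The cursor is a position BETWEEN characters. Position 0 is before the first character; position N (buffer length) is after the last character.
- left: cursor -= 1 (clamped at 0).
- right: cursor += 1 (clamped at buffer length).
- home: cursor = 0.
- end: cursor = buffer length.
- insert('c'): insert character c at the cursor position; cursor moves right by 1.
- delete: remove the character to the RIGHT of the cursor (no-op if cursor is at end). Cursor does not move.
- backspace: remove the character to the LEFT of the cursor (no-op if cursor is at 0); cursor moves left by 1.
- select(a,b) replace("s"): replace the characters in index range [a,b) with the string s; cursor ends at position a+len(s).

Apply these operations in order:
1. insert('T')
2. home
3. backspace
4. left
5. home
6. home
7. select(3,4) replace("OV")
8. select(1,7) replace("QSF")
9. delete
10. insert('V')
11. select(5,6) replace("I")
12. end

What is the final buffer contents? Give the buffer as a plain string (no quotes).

Answer: TQSFVIX

Derivation:
After op 1 (insert('T')): buf='TKJHHNLEX' cursor=1
After op 2 (home): buf='TKJHHNLEX' cursor=0
After op 3 (backspace): buf='TKJHHNLEX' cursor=0
After op 4 (left): buf='TKJHHNLEX' cursor=0
After op 5 (home): buf='TKJHHNLEX' cursor=0
After op 6 (home): buf='TKJHHNLEX' cursor=0
After op 7 (select(3,4) replace("OV")): buf='TKJOVHNLEX' cursor=5
After op 8 (select(1,7) replace("QSF")): buf='TQSFLEX' cursor=4
After op 9 (delete): buf='TQSFEX' cursor=4
After op 10 (insert('V')): buf='TQSFVEX' cursor=5
After op 11 (select(5,6) replace("I")): buf='TQSFVIX' cursor=6
After op 12 (end): buf='TQSFVIX' cursor=7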